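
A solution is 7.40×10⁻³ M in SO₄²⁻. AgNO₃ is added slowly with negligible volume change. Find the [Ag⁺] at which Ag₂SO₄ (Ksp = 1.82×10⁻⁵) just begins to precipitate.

Each salt precipitates once Q = Ksp for that salt.
Ag₂SO₄(s) ⇌ 2 Ag⁺(aq) + SO₄²⁻(aq)
Ksp = [Ag⁺]^2[SO₄²⁻] = [Ag⁺]^2(7.40×10⁻³)
[Ag⁺]^2 = 1.82×10⁻⁵ / (7.40×10⁻³) = 2.46×10⁻³
[Ag⁺] = 4.96×10⁻² M

4.96×10⁻² M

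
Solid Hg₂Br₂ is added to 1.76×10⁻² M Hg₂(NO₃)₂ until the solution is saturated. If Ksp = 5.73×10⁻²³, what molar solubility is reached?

2.85×10⁻¹¹ M

Hg₂Br₂(s) ⇌ Hg₂²⁺(aq) + 2 Br⁻(aq)
Hg₂²⁺ is already present at 1.76×10⁻² M. If s mol/L of Hg₂Br₂ dissolves, [Br⁻] = 2s while [Hg₂²⁺] ≈ 1.76×10⁻² M.
Ksp = [Hg₂²⁺][Br⁻]^2 = (1.76×10⁻²)(2s)^2
(2s)^2 = 5.73×10⁻²³ / (1.76×10⁻²) = 3.26×10⁻²¹
s = 2.85×10⁻¹¹ M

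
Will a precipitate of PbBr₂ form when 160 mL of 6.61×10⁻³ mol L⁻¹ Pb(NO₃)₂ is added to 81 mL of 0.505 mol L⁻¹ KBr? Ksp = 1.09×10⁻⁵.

After mixing, V = 160 mL + 81 mL = 241 mL.
[Pb²⁺] = (6.61×10⁻³)(160)/241 = 4.39×10⁻³ mol L⁻¹
[Br⁻] = (0.505)(81)/241 = 0.170 mol L⁻¹
Q = [Pb²⁺][Br⁻]^2 = 1.26×10⁻⁴
Since Q (1.26×10⁻⁴) exceeds Ksp (1.09×10⁻⁵), PbBr₂ will precipitate.

Yes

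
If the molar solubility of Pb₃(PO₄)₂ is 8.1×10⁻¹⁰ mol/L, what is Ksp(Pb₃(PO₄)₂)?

Pb₃(PO₄)₂(s) ⇌ 3 Pb²⁺(aq) + 2 PO₄³⁻(aq)
Call the molar solubility s, so that [Pb²⁺] = 3s and [PO₄³⁻] = 2s.
Ksp = [Pb²⁺]^3[PO₄³⁻]^2 = (3s)^3 · (2s)^2 = 108s^5
Ksp = 108 × (8.1×10⁻¹⁰)^5 = 3.8×10⁻⁴⁴

Ksp = 3.8×10⁻⁴⁴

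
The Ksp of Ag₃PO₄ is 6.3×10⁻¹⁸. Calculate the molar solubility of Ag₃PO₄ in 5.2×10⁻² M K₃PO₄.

1.6×10⁻⁶ M

Ag₃PO₄(s) ⇌ 3 Ag⁺(aq) + PO₄³⁻(aq)
With PO₄³⁻ already at 5.2×10⁻² M and s small, take [PO₄³⁻] ≈ 5.2×10⁻² M and [Ag⁺] = 3s.
Ksp = [Ag⁺]^3[PO₄³⁻] = (3s)^3(5.2×10⁻²)
(3s)^3 = 6.3×10⁻¹⁸ / (5.2×10⁻²) = 1.2×10⁻¹⁶
s = 1.6×10⁻⁶ M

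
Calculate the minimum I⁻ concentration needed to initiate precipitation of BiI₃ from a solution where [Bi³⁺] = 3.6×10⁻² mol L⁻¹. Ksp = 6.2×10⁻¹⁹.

2.6×10⁻⁶ M

Each salt precipitates once Q = Ksp for that salt.
BiI₃(s) ⇌ Bi³⁺(aq) + 3 I⁻(aq)
Ksp = [Bi³⁺][I⁻]^3 = [I⁻]^3(3.6×10⁻²)
[I⁻]^3 = 6.2×10⁻¹⁹ / (3.6×10⁻²) = 1.7×10⁻¹⁷
[I⁻] = 2.6×10⁻⁶ mol L⁻¹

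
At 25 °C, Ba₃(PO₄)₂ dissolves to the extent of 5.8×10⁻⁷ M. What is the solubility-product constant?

Ba₃(PO₄)₂(s) ⇌ 3 Ba²⁺(aq) + 2 PO₄³⁻(aq)
Call the molar solubility s, so that [Ba²⁺] = 3s and [PO₄³⁻] = 2s.
Ksp = [Ba²⁺]^3[PO₄³⁻]^2 = (3s)^3 · (2s)^2 = 108s^5
Ksp = 108 × (5.8×10⁻⁷)^5 = 7.1×10⁻³⁰

Ksp = 7.1×10⁻³⁰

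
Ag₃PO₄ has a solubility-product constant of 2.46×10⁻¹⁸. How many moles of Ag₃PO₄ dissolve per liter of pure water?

1.74×10⁻⁵ M

Ag₃PO₄(s) ⇌ 3 Ag⁺(aq) + PO₄³⁻(aq)
If s mol/L of Ag₃PO₄ dissolves, [Ag⁺] = 3s and [PO₄³⁻] = s.
Ksp = [Ag⁺]^3[PO₄³⁻] = (3s)^3 · s = 27s^4
27s^4 = 2.46×10⁻¹⁸  ⇒  s^4 = 9.11×10⁻²⁰
s = (9.11×10⁻²⁰)^(1/4) = 1.74×10⁻⁵ M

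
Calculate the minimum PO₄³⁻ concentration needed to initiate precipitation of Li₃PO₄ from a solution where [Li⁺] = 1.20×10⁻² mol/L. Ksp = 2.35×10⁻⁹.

Precipitation begins when Q = Ksp.
Li₃PO₄(s) ⇌ 3 Li⁺(aq) + PO₄³⁻(aq)
Ksp = [Li⁺]^3[PO₄³⁻] = [PO₄³⁻](1.20×10⁻²)^3
[PO₄³⁻] = 2.35×10⁻⁹ / (1.20×10⁻²)^3 = 1.36×10⁻³
[PO₄³⁻] = 1.36×10⁻³ mol/L

1.36×10⁻³ M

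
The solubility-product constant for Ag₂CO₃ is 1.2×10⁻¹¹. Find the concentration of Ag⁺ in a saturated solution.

2.9×10⁻⁴ M

Ag₂CO₃(s) ⇌ 2 Ag⁺(aq) + CO₃²⁻(aq)
With molar solubility s: [Ag⁺] = 2s, [CO₃²⁻] = s.
Ksp = [Ag⁺]^2[CO₃²⁻] = (2s)^2 · s = 4s^3 = 1.2×10⁻¹¹
s = 1.4×10⁻⁴ mol L⁻¹
[Ag⁺] = 2s = 2.9×10⁻⁴ mol L⁻¹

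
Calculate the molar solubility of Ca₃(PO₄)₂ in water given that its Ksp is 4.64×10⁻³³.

Ca₃(PO₄)₂(s) ⇌ 3 Ca²⁺(aq) + 2 PO₄³⁻(aq)
Call the molar solubility s, so that [Ca²⁺] = 3s and [PO₄³⁻] = 2s.
Ksp = [Ca²⁺]^3[PO₄³⁻]^2 = (3s)^3 · (2s)^2 = 108s^5
108s^5 = 4.64×10⁻³³  ⇒  s^5 = 4.30×10⁻³⁵
Taking the 5th root, s = 1.34×10⁻⁷ mol L⁻¹.

1.34×10⁻⁷ M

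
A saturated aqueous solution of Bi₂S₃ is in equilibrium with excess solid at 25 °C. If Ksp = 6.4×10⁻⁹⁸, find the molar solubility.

Bi₂S₃(s) ⇌ 2 Bi³⁺(aq) + 3 S²⁻(aq)
For each mole of Bi₂S₃ that dissolves per liter, [Bi³⁺] = 2s and [S²⁻] = 3s; let s denote this solubility.
Ksp = [Bi³⁺]^2[S²⁻]^3 = (2s)^2 · (3s)^3 = 108s^5
108s^5 = 6.4×10⁻⁹⁸  ⇒  s^5 = 5.9×10⁻¹⁰⁰
s = (5.9×10⁻¹⁰⁰)^(1/5) = 1.4×10⁻²⁰ mol L⁻¹

1.4×10⁻²⁰ M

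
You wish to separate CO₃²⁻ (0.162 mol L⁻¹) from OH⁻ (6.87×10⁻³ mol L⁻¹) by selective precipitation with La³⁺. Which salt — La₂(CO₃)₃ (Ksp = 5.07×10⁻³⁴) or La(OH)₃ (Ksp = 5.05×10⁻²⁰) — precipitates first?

La₂(CO₃)₃

Precipitation begins when Q = Ksp.
For La₂(CO₃)₃: [La³⁺] = (Ksp/[CO₃²⁻]^3)^(1/2) = 3.45×10⁻¹⁶ mol L⁻¹
For La(OH)₃: [La³⁺] = (Ksp/[OH⁻]^3) = 1.56×10⁻¹³ mol L⁻¹
La₂(CO₃)₃ requires the lower [La³⁺], so it precipitates first.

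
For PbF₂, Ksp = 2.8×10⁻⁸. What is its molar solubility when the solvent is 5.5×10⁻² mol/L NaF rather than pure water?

9.3×10⁻⁶ M

PbF₂(s) ⇌ Pb²⁺(aq) + 2 F⁻(aq)
With F⁻ already at 5.5×10⁻² mol/L and s small, take [F⁻] ≈ 5.5×10⁻² mol/L and [Pb²⁺] = s.
Ksp = [Pb²⁺][F⁻]^2 = s(5.5×10⁻²)^2
s = 2.8×10⁻⁸ / (5.5×10⁻²)^2 = 9.3×10⁻⁶
s = 9.3×10⁻⁶ mol/L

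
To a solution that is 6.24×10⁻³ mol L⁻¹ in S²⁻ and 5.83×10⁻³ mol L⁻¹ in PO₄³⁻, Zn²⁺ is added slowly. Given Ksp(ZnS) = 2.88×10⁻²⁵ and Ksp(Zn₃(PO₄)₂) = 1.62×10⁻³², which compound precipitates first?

ZnS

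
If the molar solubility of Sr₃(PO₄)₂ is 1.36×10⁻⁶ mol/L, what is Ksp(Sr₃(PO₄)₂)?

Ksp = 5.02×10⁻²⁸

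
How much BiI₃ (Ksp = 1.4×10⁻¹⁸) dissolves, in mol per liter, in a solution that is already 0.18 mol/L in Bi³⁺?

6.6×10⁻⁷ M

BiI₃(s) ⇌ Bi³⁺(aq) + 3 I⁻(aq)
The solution already contains Bi³⁺ at 0.18 mol/L. Let s be the molar solubility of BiI₃.
[Bi³⁺] ≈ 0.18 mol/L (common ion dominates); [I⁻] = 3s.
Ksp = [Bi³⁺][I⁻]^3 = (0.18)(3s)^3
(3s)^3 = 1.4×10⁻¹⁸ / (0.18) = 7.8×10⁻¹⁸
s = 6.6×10⁻⁷ mol/L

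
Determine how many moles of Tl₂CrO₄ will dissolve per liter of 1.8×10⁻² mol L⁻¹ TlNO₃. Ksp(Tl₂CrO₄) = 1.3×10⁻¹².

Tl₂CrO₄(s) ⇌ 2 Tl⁺(aq) + CrO₄²⁻(aq)
Tl⁺ is already present at 1.8×10⁻² mol L⁻¹. If s mol/L of Tl₂CrO₄ dissolves, [CrO₄²⁻] = s while [Tl⁺] ≈ 1.8×10⁻² mol L⁻¹.
Ksp = [Tl⁺]^2[CrO₄²⁻] = (1.8×10⁻²)^2s
s = 1.3×10⁻¹² / (1.8×10⁻²)^2 = 4.0×10⁻⁹
s = 4.0×10⁻⁹ mol L⁻¹

4.0×10⁻⁹ M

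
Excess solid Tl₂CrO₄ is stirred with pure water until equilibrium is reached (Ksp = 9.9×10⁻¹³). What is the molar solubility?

Tl₂CrO₄(s) ⇌ 2 Tl⁺(aq) + CrO₄²⁻(aq)
Let s be the molar solubility. Then [Tl⁺] = 2s and [CrO₄²⁻] = s.
Ksp = [Tl⁺]^2[CrO₄²⁻] = (2s)^2 · s = 4s^3
4s^3 = 9.9×10⁻¹³  ⇒  s^3 = 2.5×10⁻¹³
s = (2.5×10⁻¹³)^(1/3) = 6.3×10⁻⁵ mol L⁻¹

6.3×10⁻⁵ M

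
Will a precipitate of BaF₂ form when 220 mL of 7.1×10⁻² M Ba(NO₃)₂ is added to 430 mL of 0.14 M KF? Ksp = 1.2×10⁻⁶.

Yes

Total volume after mixing = 220 + 430 = 650 mL.
[Ba²⁺] = (7.1×10⁻²)(220)/650 = 2.4×10⁻² M
[F⁻] = (0.14)(430)/650 = 9.3×10⁻² M
Q = [Ba²⁺][F⁻]^2 = 2.1×10⁻⁴
Q = 2.1×10⁻⁴ > Ksp = 1.2×10⁻⁶, so the solution is supersaturated and BaF₂ precipitates.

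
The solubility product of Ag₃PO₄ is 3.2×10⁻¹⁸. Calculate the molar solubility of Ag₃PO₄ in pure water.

1.9×10⁻⁵ M

Ag₃PO₄(s) ⇌ 3 Ag⁺(aq) + PO₄³⁻(aq)
Call the molar solubility s, so that [Ag⁺] = 3s and [PO₄³⁻] = s.
Ksp = [Ag⁺]^3[PO₄³⁻] = (3s)^3 · s = 27s^4
27s^4 = 3.2×10⁻¹⁸  ⇒  s^4 = 1.2×10⁻¹⁹
s = 1.9×10⁻⁵ mol L⁻¹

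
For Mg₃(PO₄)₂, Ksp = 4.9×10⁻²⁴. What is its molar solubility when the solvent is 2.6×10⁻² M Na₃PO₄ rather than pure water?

6.5×10⁻⁸ M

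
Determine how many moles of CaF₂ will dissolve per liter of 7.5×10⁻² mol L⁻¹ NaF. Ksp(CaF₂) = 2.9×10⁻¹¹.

5.2×10⁻⁹ M

CaF₂(s) ⇌ Ca²⁺(aq) + 2 F⁻(aq)
The solution already contains F⁻ at 7.5×10⁻² mol L⁻¹. Let s be the molar solubility of CaF₂.
[F⁻] ≈ 7.5×10⁻² mol L⁻¹ (common ion dominates); [Ca²⁺] = s.
Ksp = [Ca²⁺][F⁻]^2 = s(7.5×10⁻²)^2
s = 2.9×10⁻¹¹ / (7.5×10⁻²)^2 = 5.2×10⁻⁹
s = 5.2×10⁻⁹ mol L⁻¹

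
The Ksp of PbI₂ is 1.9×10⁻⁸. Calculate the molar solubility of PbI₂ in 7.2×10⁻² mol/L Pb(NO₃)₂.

PbI₂(s) ⇌ Pb²⁺(aq) + 2 I⁻(aq)
Let s be the solubility of PbI₂ here. The common ion gives [Pb²⁺] ≈ 7.2×10⁻² mol/L, and [I⁻] = 2s.
Ksp = [Pb²⁺][I⁻]^2 = (7.2×10⁻²)(2s)^2
(2s)^2 = 1.9×10⁻⁸ / (7.2×10⁻²) = 2.6×10⁻⁷
s = 2.6×10⁻⁴ mol/L

2.6×10⁻⁴ M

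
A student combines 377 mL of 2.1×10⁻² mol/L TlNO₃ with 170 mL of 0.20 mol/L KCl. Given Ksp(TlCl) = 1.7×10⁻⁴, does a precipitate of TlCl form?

The combined volume is 547 mL.
[Tl⁺] = (2.1×10⁻²)(377)/547 = 1.4×10⁻² mol/L
[Cl⁻] = (0.20)(170)/547 = 6.2×10⁻² mol/L
Q = [Tl⁺][Cl⁻] = 9.0×10⁻⁴
Because Q > Ksp (9.0×10⁻⁴ vs 1.7×10⁻⁴), a precipitate of TlCl forms.

Yes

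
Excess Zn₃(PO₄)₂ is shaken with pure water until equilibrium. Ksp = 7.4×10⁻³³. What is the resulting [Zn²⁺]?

4.4×10⁻⁷ M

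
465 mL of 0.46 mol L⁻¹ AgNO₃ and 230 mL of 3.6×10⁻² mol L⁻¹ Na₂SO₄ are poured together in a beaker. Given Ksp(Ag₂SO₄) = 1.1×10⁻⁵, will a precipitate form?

After mixing, V = 465 mL + 230 mL = 695 mL.
[Ag⁺] = (0.46)(465)/695 = 0.31 mol L⁻¹
[SO₄²⁻] = (3.6×10⁻²)(230)/695 = 1.2×10⁻² mol L⁻¹
Q = [Ag⁺]^2[SO₄²⁻] = 1.1×10⁻³
Q = 1.1×10⁻³ > Ksp = 1.1×10⁻⁵, so the solution is supersaturated and Ag₂SO₄ precipitates.

Yes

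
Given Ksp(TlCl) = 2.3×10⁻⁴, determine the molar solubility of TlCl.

TlCl(s) ⇌ Tl⁺(aq) + Cl⁻(aq)
Let s be the molar solubility. Then [Tl⁺] = s and [Cl⁻] = s.
Ksp = [Tl⁺][Cl⁻] = s · s = s^2
s^2 = 2.3×10⁻⁴
s = (2.3×10⁻⁴)^(1/2) = 1.5×10⁻² mol/L

1.5×10⁻² M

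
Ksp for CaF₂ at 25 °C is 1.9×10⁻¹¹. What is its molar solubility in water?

1.7×10⁻⁴ M

CaF₂(s) ⇌ Ca²⁺(aq) + 2 F⁻(aq)
For each mole of CaF₂ that dissolves per liter, [Ca²⁺] = s and [F⁻] = 2s; let s denote this solubility.
Ksp = [Ca²⁺][F⁻]^2 = s · (2s)^2 = 4s^3
4s^3 = 1.9×10⁻¹¹  ⇒  s^3 = 4.8×10⁻¹²
s = 1.7×10⁻⁴ mol L⁻¹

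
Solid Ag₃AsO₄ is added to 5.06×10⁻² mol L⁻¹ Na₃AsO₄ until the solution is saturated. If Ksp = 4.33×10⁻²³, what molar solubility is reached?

Ag₃AsO₄(s) ⇌ 3 Ag⁺(aq) + AsO₄³⁻(aq)
AsO₄³⁻ is already present at 5.06×10⁻² mol L⁻¹. If s mol/L of Ag₃AsO₄ dissolves, [Ag⁺] = 3s while [AsO₄³⁻] ≈ 5.06×10⁻² mol L⁻¹.
Ksp = [Ag⁺]^3[AsO₄³⁻] = (3s)^3(5.06×10⁻²)
(3s)^3 = 4.33×10⁻²³ / (5.06×10⁻²) = 8.56×10⁻²²
s = 3.16×10⁻⁸ mol L⁻¹

3.16×10⁻⁸ M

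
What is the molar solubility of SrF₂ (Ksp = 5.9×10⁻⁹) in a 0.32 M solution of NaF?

SrF₂(s) ⇌ Sr²⁺(aq) + 2 F⁻(aq)
The solution already contains F⁻ at 0.32 M. Let s be the molar solubility of SrF₂.
[F⁻] ≈ 0.32 M (common ion dominates); [Sr²⁺] = s.
Ksp = [Sr²⁺][F⁻]^2 = s(0.32)^2
s = 5.9×10⁻⁹ / (0.32)^2 = 5.8×10⁻⁸
s = 5.8×10⁻⁸ M

5.8×10⁻⁸ M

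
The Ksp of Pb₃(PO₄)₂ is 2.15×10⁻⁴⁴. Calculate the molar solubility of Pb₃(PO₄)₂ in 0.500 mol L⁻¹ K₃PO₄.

1.47×10⁻¹⁵ M

Pb₃(PO₄)₂(s) ⇌ 3 Pb²⁺(aq) + 2 PO₄³⁻(aq)
The solution already contains PO₄³⁻ at 0.500 mol L⁻¹. Let s be the molar solubility of Pb₃(PO₄)₂.
[PO₄³⁻] ≈ 0.500 mol L⁻¹ (common ion dominates); [Pb²⁺] = 3s.
Ksp = [Pb²⁺]^3[PO₄³⁻]^2 = (3s)^3(0.500)^2
(3s)^3 = 2.15×10⁻⁴⁴ / (0.500)^2 = 8.60×10⁻⁴⁴
s = 1.47×10⁻¹⁵ mol L⁻¹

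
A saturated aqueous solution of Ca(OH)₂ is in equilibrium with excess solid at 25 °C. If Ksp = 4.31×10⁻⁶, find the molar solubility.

1.03×10⁻² M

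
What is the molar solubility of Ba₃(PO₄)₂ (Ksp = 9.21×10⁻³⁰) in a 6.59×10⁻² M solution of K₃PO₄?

4.28×10⁻¹⁰ M

Ba₃(PO₄)₂(s) ⇌ 3 Ba²⁺(aq) + 2 PO₄³⁻(aq)
With PO₄³⁻ already at 6.59×10⁻² M and s small, take [PO₄³⁻] ≈ 6.59×10⁻² M and [Ba²⁺] = 3s.
Ksp = [Ba²⁺]^3[PO₄³⁻]^2 = (3s)^3(6.59×10⁻²)^2
(3s)^3 = 9.21×10⁻³⁰ / (6.59×10⁻²)^2 = 2.12×10⁻²⁷
s = 4.28×10⁻¹⁰ M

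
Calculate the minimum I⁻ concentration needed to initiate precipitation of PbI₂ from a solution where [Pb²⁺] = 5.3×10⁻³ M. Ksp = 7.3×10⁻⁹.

1.2×10⁻³ M

Each salt precipitates once Q = Ksp for that salt.
PbI₂(s) ⇌ Pb²⁺(aq) + 2 I⁻(aq)
Ksp = [Pb²⁺][I⁻]^2 = [I⁻]^2(5.3×10⁻³)
[I⁻]^2 = 7.3×10⁻⁹ / (5.3×10⁻³) = 1.4×10⁻⁶
[I⁻] = 1.2×10⁻³ M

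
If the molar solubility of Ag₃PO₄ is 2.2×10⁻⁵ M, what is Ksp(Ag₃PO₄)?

Ksp = 6.3×10⁻¹⁸

Ag₃PO₄(s) ⇌ 3 Ag⁺(aq) + PO₄³⁻(aq)
Call the molar solubility s, so that [Ag⁺] = 3s and [PO₄³⁻] = s.
Ksp = [Ag⁺]^3[PO₄³⁻] = (3s)^3 · s = 27s^4
Ksp = 27 × (2.2×10⁻⁵)^4 = 6.3×10⁻¹⁸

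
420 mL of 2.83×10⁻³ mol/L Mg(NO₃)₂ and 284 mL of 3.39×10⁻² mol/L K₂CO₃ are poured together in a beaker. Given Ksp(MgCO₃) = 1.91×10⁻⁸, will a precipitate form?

After mixing, V = 420 mL + 284 mL = 704 mL.
[Mg²⁺] = (2.83×10⁻³)(420)/704 = 1.69×10⁻³ mol/L
[CO₃²⁻] = (3.39×10⁻²)(284)/704 = 1.37×10⁻² mol/L
Q = [Mg²⁺][CO₃²⁻] = 2.31×10⁻⁵
Since Q (2.31×10⁻⁵) exceeds Ksp (1.91×10⁻⁸), MgCO₃ will precipitate.

Yes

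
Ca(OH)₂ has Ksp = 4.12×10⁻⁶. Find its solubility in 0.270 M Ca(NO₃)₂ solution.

Ca(OH)₂(s) ⇌ Ca²⁺(aq) + 2 OH⁻(aq)
With Ca²⁺ already at 0.270 M and s small, take [Ca²⁺] ≈ 0.270 M and [OH⁻] = 2s.
Ksp = [Ca²⁺][OH⁻]^2 = (0.270)(2s)^2
(2s)^2 = 4.12×10⁻⁶ / (0.270) = 1.53×10⁻⁵
s = 1.95×10⁻³ M

1.95×10⁻³ M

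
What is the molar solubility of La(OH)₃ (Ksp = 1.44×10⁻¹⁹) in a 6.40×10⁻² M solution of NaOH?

5.49×10⁻¹⁶ M

La(OH)₃(s) ⇌ La³⁺(aq) + 3 OH⁻(aq)
OH⁻ is already present at 6.40×10⁻² M. If s mol/L of La(OH)₃ dissolves, [La³⁺] = s while [OH⁻] ≈ 6.40×10⁻² M.
Ksp = [La³⁺][OH⁻]^3 = s(6.40×10⁻²)^3
s = 1.44×10⁻¹⁹ / (6.40×10⁻²)^3 = 5.49×10⁻¹⁶
s = 5.49×10⁻¹⁶ M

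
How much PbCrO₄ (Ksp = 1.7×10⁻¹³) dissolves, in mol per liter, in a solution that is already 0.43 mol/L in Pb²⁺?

4.0×10⁻¹³ M

PbCrO₄(s) ⇌ Pb²⁺(aq) + CrO₄²⁻(aq)
Let s be the solubility of PbCrO₄ here. The common ion gives [Pb²⁺] ≈ 0.43 mol/L, and [CrO₄²⁻] = s.
Ksp = [Pb²⁺][CrO₄²⁻] = (0.43)s
s = 1.7×10⁻¹³ / (0.43) = 4.0×10⁻¹³
s = 4.0×10⁻¹³ mol/L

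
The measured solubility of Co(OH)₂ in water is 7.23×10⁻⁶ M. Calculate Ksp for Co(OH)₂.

Ksp = 1.51×10⁻¹⁵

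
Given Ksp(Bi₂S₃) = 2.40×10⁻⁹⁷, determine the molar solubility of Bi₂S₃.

Bi₂S₃(s) ⇌ 2 Bi³⁺(aq) + 3 S²⁻(aq)
With molar solubility s: [Bi³⁺] = 2s, [S²⁻] = 3s.
Ksp = [Bi³⁺]^2[S²⁻]^3 = (2s)^2 · (3s)^3 = 108s^5
108s^5 = 2.40×10⁻⁹⁷  ⇒  s^5 = 2.22×10⁻⁹⁹
s = (2.22×10⁻⁹⁹)^(1/5) = 1.86×10⁻²⁰ mol L⁻¹

1.86×10⁻²⁰ M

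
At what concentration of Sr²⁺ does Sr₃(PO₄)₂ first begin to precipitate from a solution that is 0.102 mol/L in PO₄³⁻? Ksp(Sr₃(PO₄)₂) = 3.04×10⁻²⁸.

3.08×10⁻⁹ M

The threshold for precipitation is Q = Ksp.
Sr₃(PO₄)₂(s) ⇌ 3 Sr²⁺(aq) + 2 PO₄³⁻(aq)
Ksp = [Sr²⁺]^3[PO₄³⁻]^2 = [Sr²⁺]^3(0.102)^2
[Sr²⁺]^3 = 3.04×10⁻²⁸ / (0.102)^2 = 2.92×10⁻²⁶
[Sr²⁺] = 3.08×10⁻⁹ mol/L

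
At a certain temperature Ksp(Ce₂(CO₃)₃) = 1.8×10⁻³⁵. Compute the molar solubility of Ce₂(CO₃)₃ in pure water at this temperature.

4.4×10⁻⁸ M

Ce₂(CO₃)₃(s) ⇌ 2 Ce³⁺(aq) + 3 CO₃²⁻(aq)
With molar solubility s: [Ce³⁺] = 2s, [CO₃²⁻] = 3s.
Ksp = [Ce³⁺]^2[CO₃²⁻]^3 = (2s)^2 · (3s)^3 = 108s^5
108s^5 = 1.8×10⁻³⁵  ⇒  s^5 = 1.7×10⁻³⁷
s = 4.4×10⁻⁸ mol L⁻¹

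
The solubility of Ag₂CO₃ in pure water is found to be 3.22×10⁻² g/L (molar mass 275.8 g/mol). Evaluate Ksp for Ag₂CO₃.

Ksp = 6.37×10⁻¹²

Molar solubility s = (3.22×10⁻² g/L) / (275.8 g/mol) = 1.1675×10⁻⁴ mol/L
Ag₂CO₃(s) ⇌ 2 Ag⁺(aq) + CO₃²⁻(aq)
With molar solubility s: [Ag⁺] = 2s, [CO₃²⁻] = s.
Ksp = [Ag⁺]^2[CO₃²⁻] = (2s)^2 · s = 4s^3
Ksp = 4 × (1.1675×10⁻⁴)^3 = 6.37×10⁻¹²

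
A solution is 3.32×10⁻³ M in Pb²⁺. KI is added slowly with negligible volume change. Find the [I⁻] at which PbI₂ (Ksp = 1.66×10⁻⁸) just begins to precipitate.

2.24×10⁻³ M

The threshold for precipitation is Q = Ksp.
PbI₂(s) ⇌ Pb²⁺(aq) + 2 I⁻(aq)
Ksp = [Pb²⁺][I⁻]^2 = [I⁻]^2(3.32×10⁻³)
[I⁻]^2 = 1.66×10⁻⁸ / (3.32×10⁻³) = 5.00×10⁻⁶
[I⁻] = 2.24×10⁻³ M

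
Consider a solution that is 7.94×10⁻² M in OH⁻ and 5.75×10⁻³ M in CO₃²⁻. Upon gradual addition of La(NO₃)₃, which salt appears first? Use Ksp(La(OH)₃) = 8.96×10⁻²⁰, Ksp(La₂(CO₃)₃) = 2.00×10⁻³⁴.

La(OH)₃

Each salt precipitates once Q = Ksp for that salt.
For La(OH)₃: [La³⁺] = (Ksp/[OH⁻]^3) = 1.79×10⁻¹⁶ M
For La₂(CO₃)₃: [La³⁺] = (Ksp/[CO₃²⁻]^3)^(1/2) = 3.24×10⁻¹⁴ M
La(OH)₃ requires the lower [La³⁺], so it precipitates first.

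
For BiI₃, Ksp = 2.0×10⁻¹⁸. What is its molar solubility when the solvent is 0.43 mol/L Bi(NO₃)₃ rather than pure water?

5.6×10⁻⁷ M

BiI₃(s) ⇌ Bi³⁺(aq) + 3 I⁻(aq)
Let s be the solubility of BiI₃ here. The common ion gives [Bi³⁺] ≈ 0.43 mol/L, and [I⁻] = 3s.
Ksp = [Bi³⁺][I⁻]^3 = (0.43)(3s)^3
(3s)^3 = 2.0×10⁻¹⁸ / (0.43) = 4.7×10⁻¹⁸
s = 5.6×10⁻⁷ mol/L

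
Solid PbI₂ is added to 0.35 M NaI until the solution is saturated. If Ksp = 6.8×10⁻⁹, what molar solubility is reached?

PbI₂(s) ⇌ Pb²⁺(aq) + 2 I⁻(aq)
With I⁻ already at 0.35 M and s small, take [I⁻] ≈ 0.35 M and [Pb²⁺] = s.
Ksp = [Pb²⁺][I⁻]^2 = s(0.35)^2
s = 6.8×10⁻⁹ / (0.35)^2 = 5.6×10⁻⁸
s = 5.6×10⁻⁸ M

5.6×10⁻⁸ M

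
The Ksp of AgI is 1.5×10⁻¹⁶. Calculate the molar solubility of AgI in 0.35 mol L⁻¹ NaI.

4.3×10⁻¹⁶ M

AgI(s) ⇌ Ag⁺(aq) + I⁻(aq)
I⁻ is already present at 0.35 mol L⁻¹. If s mol/L of AgI dissolves, [Ag⁺] = s while [I⁻] ≈ 0.35 mol L⁻¹.
Ksp = [Ag⁺][I⁻] = s(0.35)
s = 1.5×10⁻¹⁶ / (0.35) = 4.3×10⁻¹⁶
s = 4.3×10⁻¹⁶ mol L⁻¹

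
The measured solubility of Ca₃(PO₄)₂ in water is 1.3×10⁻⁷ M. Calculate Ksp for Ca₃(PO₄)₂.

Ksp = 4.0×10⁻³³

Ca₃(PO₄)₂(s) ⇌ 3 Ca²⁺(aq) + 2 PO₄³⁻(aq)
For each mole of Ca₃(PO₄)₂ that dissolves per liter, [Ca²⁺] = 3s and [PO₄³⁻] = 2s; let s denote this solubility.
Ksp = [Ca²⁺]^3[PO₄³⁻]^2 = (3s)^3 · (2s)^2 = 108s^5
Ksp = 108 × (1.3×10⁻⁷)^5 = 4.0×10⁻³³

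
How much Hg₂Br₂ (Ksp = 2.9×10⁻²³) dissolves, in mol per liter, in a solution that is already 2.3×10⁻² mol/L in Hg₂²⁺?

1.8×10⁻¹¹ M

Hg₂Br₂(s) ⇌ Hg₂²⁺(aq) + 2 Br⁻(aq)
The solution already contains Hg₂²⁺ at 2.3×10⁻² mol/L. Let s be the molar solubility of Hg₂Br₂.
[Hg₂²⁺] ≈ 2.3×10⁻² mol/L (common ion dominates); [Br⁻] = 2s.
Ksp = [Hg₂²⁺][Br⁻]^2 = (2.3×10⁻²)(2s)^2
(2s)^2 = 2.9×10⁻²³ / (2.3×10⁻²) = 1.3×10⁻²¹
s = 1.8×10⁻¹¹ mol/L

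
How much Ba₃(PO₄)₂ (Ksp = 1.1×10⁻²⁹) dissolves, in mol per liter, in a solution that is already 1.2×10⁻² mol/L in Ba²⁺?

1.3×10⁻¹² M

Ba₃(PO₄)₂(s) ⇌ 3 Ba²⁺(aq) + 2 PO₄³⁻(aq)
Ba²⁺ is already present at 1.2×10⁻² mol/L. If s mol/L of Ba₃(PO₄)₂ dissolves, [PO₄³⁻] = 2s while [Ba²⁺] ≈ 1.2×10⁻² mol/L.
Ksp = [Ba²⁺]^3[PO₄³⁻]^2 = (1.2×10⁻²)^3(2s)^2
(2s)^2 = 1.1×10⁻²⁹ / (1.2×10⁻²)^3 = 6.4×10⁻²⁴
s = 1.3×10⁻¹² mol/L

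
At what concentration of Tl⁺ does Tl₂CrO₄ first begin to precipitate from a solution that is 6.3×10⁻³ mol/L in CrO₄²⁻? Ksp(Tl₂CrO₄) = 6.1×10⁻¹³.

9.8×10⁻⁶ M

Precipitation begins when Q = Ksp.
Tl₂CrO₄(s) ⇌ 2 Tl⁺(aq) + CrO₄²⁻(aq)
Ksp = [Tl⁺]^2[CrO₄²⁻] = [Tl⁺]^2(6.3×10⁻³)
[Tl⁺]^2 = 6.1×10⁻¹³ / (6.3×10⁻³) = 9.7×10⁻¹¹
[Tl⁺] = 9.8×10⁻⁶ mol/L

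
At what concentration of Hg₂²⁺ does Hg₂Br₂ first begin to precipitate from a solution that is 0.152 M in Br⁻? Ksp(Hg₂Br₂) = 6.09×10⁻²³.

2.64×10⁻²¹ M

Precipitation begins when Q = Ksp.
Hg₂Br₂(s) ⇌ Hg₂²⁺(aq) + 2 Br⁻(aq)
Ksp = [Hg₂²⁺][Br⁻]^2 = [Hg₂²⁺](0.152)^2
[Hg₂²⁺] = 6.09×10⁻²³ / (0.152)^2 = 2.64×10⁻²¹
[Hg₂²⁺] = 2.64×10⁻²¹ M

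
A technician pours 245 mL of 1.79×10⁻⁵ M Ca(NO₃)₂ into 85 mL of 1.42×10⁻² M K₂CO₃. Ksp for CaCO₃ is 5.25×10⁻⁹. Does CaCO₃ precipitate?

After mixing, V = 245 mL + 85 mL = 330 mL.
[Ca²⁺] = (1.79×10⁻⁵)(245)/330 = 1.33×10⁻⁵ M
[CO₃²⁻] = (1.42×10⁻²)(85)/330 = 3.66×10⁻³ M
Q = [Ca²⁺][CO₃²⁻] = 4.86×10⁻⁸
Q = 4.86×10⁻⁸ > Ksp = 5.25×10⁻⁹, so the solution is supersaturated and CaCO₃ precipitates.

Yes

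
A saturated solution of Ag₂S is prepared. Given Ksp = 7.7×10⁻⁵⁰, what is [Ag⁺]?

Ag₂S(s) ⇌ 2 Ag⁺(aq) + S²⁻(aq)
With molar solubility s: [Ag⁺] = 2s, [S²⁻] = s.
Ksp = [Ag⁺]^2[S²⁻] = (2s)^2 · s = 4s^3 = 7.7×10⁻⁵⁰
s = 2.7×10⁻¹⁷ mol L⁻¹
[Ag⁺] = 2s = 5.4×10⁻¹⁷ mol L⁻¹

5.4×10⁻¹⁷ M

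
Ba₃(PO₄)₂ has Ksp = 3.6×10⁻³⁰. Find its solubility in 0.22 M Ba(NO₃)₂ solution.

9.2×10⁻¹⁵ M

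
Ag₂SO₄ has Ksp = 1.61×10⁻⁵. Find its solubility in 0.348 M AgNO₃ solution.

1.33×10⁻⁴ M

Ag₂SO₄(s) ⇌ 2 Ag⁺(aq) + SO₄²⁻(aq)
The solution already contains Ag⁺ at 0.348 M. Let s be the molar solubility of Ag₂SO₄.
[Ag⁺] ≈ 0.348 M (common ion dominates); [SO₄²⁻] = s.
Ksp = [Ag⁺]^2[SO₄²⁻] = (0.348)^2s
s = 1.61×10⁻⁵ / (0.348)^2 = 1.33×10⁻⁴
s = 1.33×10⁻⁴ M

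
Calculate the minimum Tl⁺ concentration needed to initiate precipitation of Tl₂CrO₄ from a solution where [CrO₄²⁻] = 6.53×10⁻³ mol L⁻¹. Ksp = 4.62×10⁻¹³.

8.41×10⁻⁶ M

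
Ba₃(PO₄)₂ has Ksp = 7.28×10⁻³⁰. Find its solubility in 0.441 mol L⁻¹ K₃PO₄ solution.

1.12×10⁻¹⁰ M

Ba₃(PO₄)₂(s) ⇌ 3 Ba²⁺(aq) + 2 PO₄³⁻(aq)
Let s be the solubility of Ba₃(PO₄)₂ here. The common ion gives [PO₄³⁻] ≈ 0.441 mol L⁻¹, and [Ba²⁺] = 3s.
Ksp = [Ba²⁺]^3[PO₄³⁻]^2 = (3s)^3(0.441)^2
(3s)^3 = 7.28×10⁻³⁰ / (0.441)^2 = 3.74×10⁻²⁹
s = 1.12×10⁻¹⁰ mol L⁻¹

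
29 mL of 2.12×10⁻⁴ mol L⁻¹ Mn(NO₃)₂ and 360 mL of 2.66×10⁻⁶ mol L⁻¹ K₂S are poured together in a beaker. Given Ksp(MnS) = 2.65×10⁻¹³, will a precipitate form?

Yes

Total volume after mixing = 29 + 360 = 389 mL.
[Mn²⁺] = (2.12×10⁻⁴)(29)/389 = 1.58×10⁻⁵ mol L⁻¹
[S²⁻] = (2.66×10⁻⁶)(360)/389 = 2.46×10⁻⁶ mol L⁻¹
Q = [Mn²⁺][S²⁻] = 3.89×10⁻¹¹
Since Q (3.89×10⁻¹¹) exceeds Ksp (2.65×10⁻¹³), MnS will precipitate.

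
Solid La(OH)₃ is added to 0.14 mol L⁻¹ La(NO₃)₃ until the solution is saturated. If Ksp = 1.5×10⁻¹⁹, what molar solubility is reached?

3.4×10⁻⁷ M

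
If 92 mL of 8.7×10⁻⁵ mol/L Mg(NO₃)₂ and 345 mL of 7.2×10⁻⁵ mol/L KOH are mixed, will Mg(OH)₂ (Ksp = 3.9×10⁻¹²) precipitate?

Total volume after mixing = 92 + 345 = 437 mL.
[Mg²⁺] = (8.7×10⁻⁵)(92)/437 = 1.8×10⁻⁵ mol/L
[OH⁻] = (7.2×10⁻⁵)(345)/437 = 5.7×10⁻⁵ mol/L
Q = [Mg²⁺][OH⁻]^2 = 5.9×10⁻¹⁴
Since Q (5.9×10⁻¹⁴) is less than Ksp (3.9×10⁻¹²), no Mg(OH)₂ precipitates.

No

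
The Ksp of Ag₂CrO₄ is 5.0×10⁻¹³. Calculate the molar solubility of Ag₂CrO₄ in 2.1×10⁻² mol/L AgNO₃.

Ag₂CrO₄(s) ⇌ 2 Ag⁺(aq) + CrO₄²⁻(aq)
With Ag⁺ already at 2.1×10⁻² mol/L and s small, take [Ag⁺] ≈ 2.1×10⁻² mol/L and [CrO₄²⁻] = s.
Ksp = [Ag⁺]^2[CrO₄²⁻] = (2.1×10⁻²)^2s
s = 5.0×10⁻¹³ / (2.1×10⁻²)^2 = 1.1×10⁻⁹
s = 1.1×10⁻⁹ mol/L

1.1×10⁻⁹ M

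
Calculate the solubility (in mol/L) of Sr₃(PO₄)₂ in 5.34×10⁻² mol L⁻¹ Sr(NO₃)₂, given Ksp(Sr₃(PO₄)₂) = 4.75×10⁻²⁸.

8.83×10⁻¹³ M

Sr₃(PO₄)₂(s) ⇌ 3 Sr²⁺(aq) + 2 PO₄³⁻(aq)
With Sr²⁺ already at 5.34×10⁻² mol L⁻¹ and s small, take [Sr²⁺] ≈ 5.34×10⁻² mol L⁻¹ and [PO₄³⁻] = 2s.
Ksp = [Sr²⁺]^3[PO₄³⁻]^2 = (5.34×10⁻²)^3(2s)^2
(2s)^2 = 4.75×10⁻²⁸ / (5.34×10⁻²)^3 = 3.12×10⁻²⁴
s = 8.83×10⁻¹³ mol L⁻¹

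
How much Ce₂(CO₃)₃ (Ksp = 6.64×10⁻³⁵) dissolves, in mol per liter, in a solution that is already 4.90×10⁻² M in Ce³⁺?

1.01×10⁻¹¹ M

Ce₂(CO₃)₃(s) ⇌ 2 Ce³⁺(aq) + 3 CO₃²⁻(aq)
The solution already contains Ce³⁺ at 4.90×10⁻² M. Let s be the molar solubility of Ce₂(CO₃)₃.
[Ce³⁺] ≈ 4.90×10⁻² M (common ion dominates); [CO₃²⁻] = 3s.
Ksp = [Ce³⁺]^2[CO₃²⁻]^3 = (4.90×10⁻²)^2(3s)^3
(3s)^3 = 6.64×10⁻³⁵ / (4.90×10⁻²)^2 = 2.77×10⁻³²
s = 1.01×10⁻¹¹ M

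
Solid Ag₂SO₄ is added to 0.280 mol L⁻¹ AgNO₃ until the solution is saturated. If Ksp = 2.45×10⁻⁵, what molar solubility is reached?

Ag₂SO₄(s) ⇌ 2 Ag⁺(aq) + SO₄²⁻(aq)
Let s be the solubility of Ag₂SO₄ here. The common ion gives [Ag⁺] ≈ 0.280 mol L⁻¹, and [SO₄²⁻] = s.
Ksp = [Ag⁺]^2[SO₄²⁻] = (0.280)^2s
s = 2.45×10⁻⁵ / (0.280)^2 = 3.13×10⁻⁴
s = 3.13×10⁻⁴ mol L⁻¹

3.13×10⁻⁴ M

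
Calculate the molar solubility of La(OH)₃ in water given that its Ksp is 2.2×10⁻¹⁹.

9.5×10⁻⁶ M

La(OH)₃(s) ⇌ La³⁺(aq) + 3 OH⁻(aq)
Let s be the molar solubility. Then [La³⁺] = s and [OH⁻] = 3s.
Ksp = [La³⁺][OH⁻]^3 = s · (3s)^3 = 27s^4
27s^4 = 2.2×10⁻¹⁹  ⇒  s^4 = 8.1×10⁻²¹
s = 9.5×10⁻⁶ mol/L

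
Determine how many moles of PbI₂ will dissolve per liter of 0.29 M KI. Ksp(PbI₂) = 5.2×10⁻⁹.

PbI₂(s) ⇌ Pb²⁺(aq) + 2 I⁻(aq)
Let s be the solubility of PbI₂ here. The common ion gives [I⁻] ≈ 0.29 M, and [Pb²⁺] = s.
Ksp = [Pb²⁺][I⁻]^2 = s(0.29)^2
s = 5.2×10⁻⁹ / (0.29)^2 = 6.2×10⁻⁸
s = 6.2×10⁻⁸ M

6.2×10⁻⁸ M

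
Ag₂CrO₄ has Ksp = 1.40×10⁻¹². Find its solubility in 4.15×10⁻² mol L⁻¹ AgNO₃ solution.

Ag₂CrO₄(s) ⇌ 2 Ag⁺(aq) + CrO₄²⁻(aq)
With Ag⁺ already at 4.15×10⁻² mol L⁻¹ and s small, take [Ag⁺] ≈ 4.15×10⁻² mol L⁻¹ and [CrO₄²⁻] = s.
Ksp = [Ag⁺]^2[CrO₄²⁻] = (4.15×10⁻²)^2s
s = 1.40×10⁻¹² / (4.15×10⁻²)^2 = 8.13×10⁻¹⁰
s = 8.13×10⁻¹⁰ mol L⁻¹

8.13×10⁻¹⁰ M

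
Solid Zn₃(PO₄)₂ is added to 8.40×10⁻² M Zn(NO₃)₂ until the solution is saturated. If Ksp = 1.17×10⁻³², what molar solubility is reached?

2.22×10⁻¹⁵ M

Zn₃(PO₄)₂(s) ⇌ 3 Zn²⁺(aq) + 2 PO₄³⁻(aq)
The solution already contains Zn²⁺ at 8.40×10⁻² M. Let s be the molar solubility of Zn₃(PO₄)₂.
[Zn²⁺] ≈ 8.40×10⁻² M (common ion dominates); [PO₄³⁻] = 2s.
Ksp = [Zn²⁺]^3[PO₄³⁻]^2 = (8.40×10⁻²)^3(2s)^2
(2s)^2 = 1.17×10⁻³² / (8.40×10⁻²)^3 = 1.97×10⁻²⁹
s = 2.22×10⁻¹⁵ M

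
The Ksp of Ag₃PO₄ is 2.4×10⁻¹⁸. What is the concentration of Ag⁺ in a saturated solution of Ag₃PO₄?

5.2×10⁻⁵ M

Ag₃PO₄(s) ⇌ 3 Ag⁺(aq) + PO₄³⁻(aq)
Let s be the molar solubility. Then [Ag⁺] = 3s and [PO₄³⁻] = s.
Ksp = [Ag⁺]^3[PO₄³⁻] = (3s)^3 · s = 27s^4 = 2.4×10⁻¹⁸
s = 1.7×10⁻⁵ M
[Ag⁺] = 3s = 5.2×10⁻⁵ M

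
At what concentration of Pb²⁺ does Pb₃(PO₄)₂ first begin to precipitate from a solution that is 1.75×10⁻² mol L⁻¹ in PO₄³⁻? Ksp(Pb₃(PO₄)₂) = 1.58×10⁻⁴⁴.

3.72×10⁻¹⁴ M

Precipitation of each salt begins when its ion product equals Ksp.
Pb₃(PO₄)₂(s) ⇌ 3 Pb²⁺(aq) + 2 PO₄³⁻(aq)
Ksp = [Pb²⁺]^3[PO₄³⁻]^2 = [Pb²⁺]^3(1.75×10⁻²)^2
[Pb²⁺]^3 = 1.58×10⁻⁴⁴ / (1.75×10⁻²)^2 = 5.16×10⁻⁴¹
[Pb²⁺] = 3.72×10⁻¹⁴ mol L⁻¹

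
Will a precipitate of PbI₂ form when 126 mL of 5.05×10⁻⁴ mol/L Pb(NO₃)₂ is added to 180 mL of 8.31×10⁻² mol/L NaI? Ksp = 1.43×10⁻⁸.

Total volume after mixing = 126 + 180 = 306 mL.
[Pb²⁺] = (5.05×10⁻⁴)(126)/306 = 2.08×10⁻⁴ mol/L
[I⁻] = (8.31×10⁻²)(180)/306 = 4.89×10⁻² mol/L
Q = [Pb²⁺][I⁻]^2 = 4.97×10⁻⁷
Because Q > Ksp (4.97×10⁻⁷ vs 1.43×10⁻⁸), a precipitate of PbI₂ forms.

Yes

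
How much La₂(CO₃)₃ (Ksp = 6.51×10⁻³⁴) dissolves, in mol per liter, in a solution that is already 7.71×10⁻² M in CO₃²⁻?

5.96×10⁻¹⁶ M

La₂(CO₃)₃(s) ⇌ 2 La³⁺(aq) + 3 CO₃²⁻(aq)
CO₃²⁻ is already present at 7.71×10⁻² M. If s mol/L of La₂(CO₃)₃ dissolves, [La³⁺] = 2s while [CO₃²⁻] ≈ 7.71×10⁻² M.
Ksp = [La³⁺]^2[CO₃²⁻]^3 = (2s)^2(7.71×10⁻²)^3
(2s)^2 = 6.51×10⁻³⁴ / (7.71×10⁻²)^3 = 1.42×10⁻³⁰
s = 5.96×10⁻¹⁶ M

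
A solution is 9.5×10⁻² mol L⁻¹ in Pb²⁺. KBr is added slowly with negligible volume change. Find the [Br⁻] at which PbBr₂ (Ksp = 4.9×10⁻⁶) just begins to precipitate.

Each salt precipitates once Q = Ksp for that salt.
PbBr₂(s) ⇌ Pb²⁺(aq) + 2 Br⁻(aq)
Ksp = [Pb²⁺][Br⁻]^2 = [Br⁻]^2(9.5×10⁻²)
[Br⁻]^2 = 4.9×10⁻⁶ / (9.5×10⁻²) = 5.2×10⁻⁵
[Br⁻] = 7.2×10⁻³ mol L⁻¹

7.2×10⁻³ M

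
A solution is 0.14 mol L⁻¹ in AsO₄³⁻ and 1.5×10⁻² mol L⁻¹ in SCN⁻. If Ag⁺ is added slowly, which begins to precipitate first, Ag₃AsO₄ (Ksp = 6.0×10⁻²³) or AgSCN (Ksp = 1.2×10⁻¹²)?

AgSCN

Precipitation of each salt begins when its ion product equals Ksp.
For Ag₃AsO₄: [Ag⁺] = (Ksp/[AsO₄³⁻])^(1/3) = 7.5×10⁻⁸ mol L⁻¹
For AgSCN: [Ag⁺] = (Ksp/[SCN⁻]) = 8.0×10⁻¹¹ mol L⁻¹
AgSCN requires the lower [Ag⁺], so it precipitates first.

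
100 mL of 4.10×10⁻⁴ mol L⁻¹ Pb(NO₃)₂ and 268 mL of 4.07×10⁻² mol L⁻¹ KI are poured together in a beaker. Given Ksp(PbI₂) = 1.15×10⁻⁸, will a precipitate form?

Yes

After mixing, V = 100 mL + 268 mL = 368 mL.
[Pb²⁺] = (4.10×10⁻⁴)(100)/368 = 1.11×10⁻⁴ mol L⁻¹
[I⁻] = (4.07×10⁻²)(268)/368 = 2.96×10⁻² mol L⁻¹
Q = [Pb²⁺][I⁻]^2 = 9.79×10⁻⁸
Since Q (9.79×10⁻⁸) exceeds Ksp (1.15×10⁻⁸), PbI₂ will precipitate.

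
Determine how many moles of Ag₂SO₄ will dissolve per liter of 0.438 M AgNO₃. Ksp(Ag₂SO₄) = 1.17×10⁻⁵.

6.10×10⁻⁵ M

Ag₂SO₄(s) ⇌ 2 Ag⁺(aq) + SO₄²⁻(aq)
With Ag⁺ already at 0.438 M and s small, take [Ag⁺] ≈ 0.438 M and [SO₄²⁻] = s.
Ksp = [Ag⁺]^2[SO₄²⁻] = (0.438)^2s
s = 1.17×10⁻⁵ / (0.438)^2 = 6.10×10⁻⁵
s = 6.10×10⁻⁵ M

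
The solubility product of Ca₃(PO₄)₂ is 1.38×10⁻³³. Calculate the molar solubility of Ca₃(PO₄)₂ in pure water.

Ca₃(PO₄)₂(s) ⇌ 3 Ca²⁺(aq) + 2 PO₄³⁻(aq)
With molar solubility s: [Ca²⁺] = 3s, [PO₄³⁻] = 2s.
Ksp = [Ca²⁺]^3[PO₄³⁻]^2 = (3s)^3 · (2s)^2 = 108s^5
108s^5 = 1.38×10⁻³³  ⇒  s^5 = 1.28×10⁻³⁵
s = 1.05×10⁻⁷ mol L⁻¹

1.05×10⁻⁷ M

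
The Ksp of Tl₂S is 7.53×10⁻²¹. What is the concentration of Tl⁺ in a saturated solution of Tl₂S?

Tl₂S(s) ⇌ 2 Tl⁺(aq) + S²⁻(aq)
If s mol/L of Tl₂S dissolves, [Tl⁺] = 2s and [S²⁻] = s.
Ksp = [Tl⁺]^2[S²⁻] = (2s)^2 · s = 4s^3 = 7.53×10⁻²¹
s = 1.23×10⁻⁷ mol L⁻¹
[Tl⁺] = 2s = 2.47×10⁻⁷ mol L⁻¹

2.47×10⁻⁷ M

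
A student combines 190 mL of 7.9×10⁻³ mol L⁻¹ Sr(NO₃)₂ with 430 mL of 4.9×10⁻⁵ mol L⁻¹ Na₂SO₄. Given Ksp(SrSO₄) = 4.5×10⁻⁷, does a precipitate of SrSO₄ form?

No

The combined volume is 620 mL.
[Sr²⁺] = (7.9×10⁻³)(190)/620 = 2.4×10⁻³ mol L⁻¹
[SO₄²⁻] = (4.9×10⁻⁵)(430)/620 = 3.4×10⁻⁵ mol L⁻¹
Q = [Sr²⁺][SO₄²⁻] = 8.2×10⁻⁸
Q < Ksp (8.2×10⁻⁸ vs 4.5×10⁻⁷); the solution remains unsaturated and no precipitate forms.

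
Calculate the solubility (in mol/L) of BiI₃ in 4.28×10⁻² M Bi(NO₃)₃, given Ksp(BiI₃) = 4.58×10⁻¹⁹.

BiI₃(s) ⇌ Bi³⁺(aq) + 3 I⁻(aq)
With Bi³⁺ already at 4.28×10⁻² M and s small, take [Bi³⁺] ≈ 4.28×10⁻² M and [I⁻] = 3s.
Ksp = [Bi³⁺][I⁻]^3 = (4.28×10⁻²)(3s)^3
(3s)^3 = 4.58×10⁻¹⁹ / (4.28×10⁻²) = 1.07×10⁻¹⁷
s = 7.35×10⁻⁷ M

7.35×10⁻⁷ M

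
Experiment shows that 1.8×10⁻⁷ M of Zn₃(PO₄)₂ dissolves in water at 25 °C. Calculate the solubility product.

Ksp = 2.0×10⁻³²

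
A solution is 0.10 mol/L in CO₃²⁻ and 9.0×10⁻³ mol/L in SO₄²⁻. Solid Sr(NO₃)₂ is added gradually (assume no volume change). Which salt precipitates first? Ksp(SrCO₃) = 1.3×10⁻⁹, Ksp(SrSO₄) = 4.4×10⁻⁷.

SrCO₃

Each salt precipitates once Q = Ksp for that salt.
For SrCO₃: [Sr²⁺] = (Ksp/[CO₃²⁻]) = 1.3×10⁻⁸ mol/L
For SrSO₄: [Sr²⁺] = (Ksp/[SO₄²⁻]) = 4.9×10⁻⁵ mol/L
SrCO₃ requires the lower [Sr²⁺], so it precipitates first.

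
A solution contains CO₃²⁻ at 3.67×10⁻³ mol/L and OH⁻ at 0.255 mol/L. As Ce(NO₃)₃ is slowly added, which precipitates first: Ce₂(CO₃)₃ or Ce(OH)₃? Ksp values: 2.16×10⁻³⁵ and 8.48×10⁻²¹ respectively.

A salt starts to precipitate once the ion product Q reaches its Ksp.
For Ce₂(CO₃)₃: [Ce³⁺] = (Ksp/[CO₃²⁻]^3)^(1/2) = 2.09×10⁻¹⁴ mol/L
For Ce(OH)₃: [Ce³⁺] = (Ksp/[OH⁻]^3) = 5.11×10⁻¹⁹ mol/L
Ce(OH)₃ requires the lower [Ce³⁺], so it precipitates first.

Ce(OH)₃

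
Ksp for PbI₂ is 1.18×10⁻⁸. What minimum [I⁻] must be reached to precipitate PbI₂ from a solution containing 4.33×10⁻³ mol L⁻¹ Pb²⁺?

A salt starts to precipitate once the ion product Q reaches its Ksp.
PbI₂(s) ⇌ Pb²⁺(aq) + 2 I⁻(aq)
Ksp = [Pb²⁺][I⁻]^2 = [I⁻]^2(4.33×10⁻³)
[I⁻]^2 = 1.18×10⁻⁸ / (4.33×10⁻³) = 2.73×10⁻⁶
[I⁻] = 1.65×10⁻³ mol L⁻¹

1.65×10⁻³ M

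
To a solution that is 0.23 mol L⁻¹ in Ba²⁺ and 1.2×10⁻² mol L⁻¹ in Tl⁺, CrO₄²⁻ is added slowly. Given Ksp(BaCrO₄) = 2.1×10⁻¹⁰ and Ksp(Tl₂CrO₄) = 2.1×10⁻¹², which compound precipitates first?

BaCrO₄

Precipitation of each salt begins when its ion product equals Ksp.
For BaCrO₄: [CrO₄²⁻] = (Ksp/[Ba²⁺]) = 9.1×10⁻¹⁰ mol L⁻¹
For Tl₂CrO₄: [CrO₄²⁻] = (Ksp/[Tl⁺]^2) = 1.5×10⁻⁸ mol L⁻¹
Since BaCrO₄ needs less CrO₄²⁻ to reach saturation, it precipitates first.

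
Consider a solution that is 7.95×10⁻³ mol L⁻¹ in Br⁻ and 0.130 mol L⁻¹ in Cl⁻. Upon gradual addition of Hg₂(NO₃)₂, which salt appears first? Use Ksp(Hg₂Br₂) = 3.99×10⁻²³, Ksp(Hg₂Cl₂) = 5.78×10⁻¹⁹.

Precipitation of each salt begins when its ion product equals Ksp.
For Hg₂Br₂: [Hg₂²⁺] = (Ksp/[Br⁻]^2) = 6.31×10⁻¹⁹ mol L⁻¹
For Hg₂Cl₂: [Hg₂²⁺] = (Ksp/[Cl⁻]^2) = 3.42×10⁻¹⁷ mol L⁻¹
Hg₂Br₂ requires the lower [Hg₂²⁺], so it precipitates first.

Hg₂Br₂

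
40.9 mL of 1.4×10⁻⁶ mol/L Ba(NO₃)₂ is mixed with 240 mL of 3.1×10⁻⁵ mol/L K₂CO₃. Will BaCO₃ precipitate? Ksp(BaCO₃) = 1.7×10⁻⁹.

No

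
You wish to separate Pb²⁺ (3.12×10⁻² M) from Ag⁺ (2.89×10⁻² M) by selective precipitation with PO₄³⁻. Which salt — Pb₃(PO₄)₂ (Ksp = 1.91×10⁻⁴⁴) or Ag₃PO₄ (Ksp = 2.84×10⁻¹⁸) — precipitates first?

Each salt precipitates once Q = Ksp for that salt.
For Pb₃(PO₄)₂: [PO₄³⁻] = (Ksp/[Pb²⁺]^3)^(1/2) = 2.51×10⁻²⁰ M
For Ag₃PO₄: [PO₄³⁻] = (Ksp/[Ag⁺]^3) = 1.18×10⁻¹³ M
Since Pb₃(PO₄)₂ needs less PO₄³⁻ to reach saturation, it precipitates first.

Pb₃(PO₄)₂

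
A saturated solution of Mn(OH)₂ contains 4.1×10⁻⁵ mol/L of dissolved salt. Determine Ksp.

Mn(OH)₂(s) ⇌ Mn²⁺(aq) + 2 OH⁻(aq)
Call the molar solubility s, so that [Mn²⁺] = s and [OH⁻] = 2s.
Ksp = [Mn²⁺][OH⁻]^2 = s · (2s)^2 = 4s^3
Ksp = 4 × (4.1×10⁻⁵)^3 = 2.8×10⁻¹³

Ksp = 2.8×10⁻¹³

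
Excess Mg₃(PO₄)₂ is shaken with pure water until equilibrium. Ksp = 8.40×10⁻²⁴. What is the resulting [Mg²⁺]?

Mg₃(PO₄)₂(s) ⇌ 3 Mg²⁺(aq) + 2 PO₄³⁻(aq)
Call the molar solubility s, so that [Mg²⁺] = 3s and [PO₄³⁻] = 2s.
Ksp = [Mg²⁺]^3[PO₄³⁻]^2 = (3s)^3 · (2s)^2 = 108s^5 = 8.40×10⁻²⁴
s = 9.51×10⁻⁶ M
[Mg²⁺] = 3s = 2.85×10⁻⁵ M

2.85×10⁻⁵ M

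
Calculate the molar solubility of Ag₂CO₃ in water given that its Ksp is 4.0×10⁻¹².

1.0×10⁻⁴ M

Ag₂CO₃(s) ⇌ 2 Ag⁺(aq) + CO₃²⁻(aq)
With molar solubility s: [Ag⁺] = 2s, [CO₃²⁻] = s.
Ksp = [Ag⁺]^2[CO₃²⁻] = (2s)^2 · s = 4s^3
4s^3 = 4.0×10⁻¹²  ⇒  s^3 = 1.0×10⁻¹²
s = (1.0×10⁻¹²)^(1/3) = 1.0×10⁻⁴ M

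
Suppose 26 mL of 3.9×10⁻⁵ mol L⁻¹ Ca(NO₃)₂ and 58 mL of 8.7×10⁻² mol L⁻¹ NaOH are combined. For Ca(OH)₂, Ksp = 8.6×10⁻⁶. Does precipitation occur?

Total volume after mixing = 26 + 58 = 84 mL.
[Ca²⁺] = (3.9×10⁻⁵)(26)/84 = 1.2×10⁻⁵ mol L⁻¹
[OH⁻] = (8.7×10⁻²)(58)/84 = 6.0×10⁻² mol L⁻¹
Q = [Ca²⁺][OH⁻]^2 = 4.4×10⁻⁸
Q < Ksp (4.4×10⁻⁸ vs 8.6×10⁻⁶); the solution remains unsaturated and no precipitate forms.

No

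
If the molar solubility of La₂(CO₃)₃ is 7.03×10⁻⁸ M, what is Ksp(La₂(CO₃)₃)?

Ksp = 1.85×10⁻³⁴

La₂(CO₃)₃(s) ⇌ 2 La³⁺(aq) + 3 CO₃²⁻(aq)
If s mol/L of La₂(CO₃)₃ dissolves, [La³⁺] = 2s and [CO₃²⁻] = 3s.
Ksp = [La³⁺]^2[CO₃²⁻]^3 = (2s)^2 · (3s)^3 = 108s^5
Ksp = 108 × (7.03×10⁻⁸)^5 = 1.85×10⁻³⁴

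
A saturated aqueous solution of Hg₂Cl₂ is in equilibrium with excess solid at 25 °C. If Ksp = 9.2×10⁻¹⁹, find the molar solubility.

6.1×10⁻⁷ M

Hg₂Cl₂(s) ⇌ Hg₂²⁺(aq) + 2 Cl⁻(aq)
Let s be the molar solubility. Then [Hg₂²⁺] = s and [Cl⁻] = 2s.
Ksp = [Hg₂²⁺][Cl⁻]^2 = s · (2s)^2 = 4s^3
4s^3 = 9.2×10⁻¹⁹  ⇒  s^3 = 2.3×10⁻¹⁹
s = (2.3×10⁻¹⁹)^(1/3) = 6.1×10⁻⁷ mol/L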